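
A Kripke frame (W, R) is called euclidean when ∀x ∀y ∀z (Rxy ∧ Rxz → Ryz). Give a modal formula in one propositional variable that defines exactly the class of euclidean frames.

The condition is the Euclidean property. The 5 schema ◇ψ → □◇ψ defines it.
Suppose ◇ψ→□◇ψ is valid. Take Rxy, Rxz and set V(ψ)={y}. Then ◇ψ at x, so □◇ψ at x, so ◇ψ at z, so some w with Rzw has ψ; w=y, i.e. Rzy. By symmetry of the argument, Ryz.

◇ψ → □◇ψ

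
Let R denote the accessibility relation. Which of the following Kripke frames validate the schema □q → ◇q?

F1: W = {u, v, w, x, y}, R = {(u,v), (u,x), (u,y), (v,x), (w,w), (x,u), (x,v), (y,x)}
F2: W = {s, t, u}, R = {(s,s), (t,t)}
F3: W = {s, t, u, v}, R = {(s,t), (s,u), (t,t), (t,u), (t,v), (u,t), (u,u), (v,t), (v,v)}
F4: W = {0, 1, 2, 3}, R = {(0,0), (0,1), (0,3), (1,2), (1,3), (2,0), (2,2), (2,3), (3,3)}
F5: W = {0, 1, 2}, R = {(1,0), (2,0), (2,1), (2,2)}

F1, F3, F4

The schema corresponds to seriality: ∀x ∃y Rxy.
F1: ✓.
F2: fails — world u has no successor.
F3: ✓.
F4: ✓.
F5: fails — world 0 has no successor.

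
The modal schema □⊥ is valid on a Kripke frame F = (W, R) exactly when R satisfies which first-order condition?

emptiness of R

This is the Ver axiom.
It corresponds to emptiness of R: ∀x ∀y ¬Rxy.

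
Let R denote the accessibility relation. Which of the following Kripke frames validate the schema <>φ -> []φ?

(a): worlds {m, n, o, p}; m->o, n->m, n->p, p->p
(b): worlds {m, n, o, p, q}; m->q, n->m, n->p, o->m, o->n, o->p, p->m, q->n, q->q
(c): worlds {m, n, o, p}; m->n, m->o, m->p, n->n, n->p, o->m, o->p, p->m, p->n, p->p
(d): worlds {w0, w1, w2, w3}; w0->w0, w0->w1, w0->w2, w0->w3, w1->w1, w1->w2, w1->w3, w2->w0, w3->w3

none

Frame correspondent (Sahlqvist): forall x forall y forall z (Rxy & Rxz -> y = z) — i.e. partial functionality.
(a): fails — n sees both m and p.
(b): fails — n sees both m and p.
(c): fails — m sees both n and o.
(d): fails — w0 sees both w0 and w1.
Valid on no frame.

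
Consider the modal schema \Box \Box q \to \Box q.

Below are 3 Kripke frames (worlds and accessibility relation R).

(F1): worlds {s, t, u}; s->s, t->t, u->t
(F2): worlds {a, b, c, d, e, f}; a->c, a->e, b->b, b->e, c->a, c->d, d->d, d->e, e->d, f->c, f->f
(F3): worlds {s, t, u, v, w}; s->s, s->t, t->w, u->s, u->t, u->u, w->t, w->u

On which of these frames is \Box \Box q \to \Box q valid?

(F1)

The schema corresponds to density: \forall x \forall y (Rxy \to \exists z (Rxz \wedge Rzy)).
(F1): condition met.
(F2): fails — Rae but no z with Raz and Rze.
(F3): fails — Rtw but no z with Rtz and Rzw.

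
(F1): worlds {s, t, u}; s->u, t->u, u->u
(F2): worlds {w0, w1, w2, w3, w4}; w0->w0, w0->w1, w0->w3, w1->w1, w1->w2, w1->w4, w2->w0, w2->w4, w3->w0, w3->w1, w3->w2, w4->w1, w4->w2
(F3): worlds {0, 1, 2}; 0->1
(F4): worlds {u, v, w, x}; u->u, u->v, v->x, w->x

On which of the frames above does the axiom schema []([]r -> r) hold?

This is the axiom for shift-reflexivity; its first-order frame correspondent is forall x forall y (Rxy -> Ryy).
(F1): condition met.
(F2): fails — Rw1w2 but not Rw2w2.
(F3): fails — R01 but not R11.
(F4): fails — Ruv but not Rvv.
Valid on: (F1).

(F1)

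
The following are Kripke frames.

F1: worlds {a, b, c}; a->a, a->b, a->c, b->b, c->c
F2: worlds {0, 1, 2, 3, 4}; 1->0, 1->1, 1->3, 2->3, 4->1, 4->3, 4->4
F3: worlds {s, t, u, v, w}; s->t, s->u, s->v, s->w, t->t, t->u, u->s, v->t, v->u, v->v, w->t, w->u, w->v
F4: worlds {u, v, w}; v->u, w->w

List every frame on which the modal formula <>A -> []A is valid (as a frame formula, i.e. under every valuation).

F4

Frame correspondent (Sahlqvist): forall x forall y forall z (Rxy & Rxz -> y = z) — i.e. partial functionality.
F1: fails — a sees both a and b.
F2: fails — 1 sees both 0 and 1.
F3: fails — s sees both t and u.
F4: condition met.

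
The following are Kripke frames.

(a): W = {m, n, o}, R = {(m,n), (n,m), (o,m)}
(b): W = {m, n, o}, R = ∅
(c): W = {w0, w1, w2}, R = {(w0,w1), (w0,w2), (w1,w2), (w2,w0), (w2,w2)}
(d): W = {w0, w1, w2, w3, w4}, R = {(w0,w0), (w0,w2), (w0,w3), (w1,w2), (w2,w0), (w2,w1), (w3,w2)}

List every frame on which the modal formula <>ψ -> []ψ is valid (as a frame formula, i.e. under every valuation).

(a), (b)

The schema corresponds to partial functionality: forall x forall y forall z (Rxy & Rxz -> y = z).
(a): satisfies the condition.
(b): satisfies the condition.
(c): fails — w0 sees both w1 and w2.
(d): fails — w0 sees both w0 and w2.
Valid on: (a), (b).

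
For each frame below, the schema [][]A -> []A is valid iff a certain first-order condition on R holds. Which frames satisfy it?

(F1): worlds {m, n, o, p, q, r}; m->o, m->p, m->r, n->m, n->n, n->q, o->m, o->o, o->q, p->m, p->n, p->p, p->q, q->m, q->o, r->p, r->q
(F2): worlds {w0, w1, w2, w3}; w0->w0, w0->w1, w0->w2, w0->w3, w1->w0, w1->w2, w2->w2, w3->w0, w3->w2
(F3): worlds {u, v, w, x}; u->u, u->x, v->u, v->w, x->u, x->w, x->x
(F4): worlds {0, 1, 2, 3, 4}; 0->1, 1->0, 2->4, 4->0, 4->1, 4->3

This is the axiom for density; its first-order frame correspondent is forall x forall y (Rxy -> exists z (Rxz & Rzy)).
(F1): fails — Rmr but no z with Rmz and Rzr.
(F2): condition met.
(F3): fails — Rvw but no z with Rvz and Rzw.
(F4): fails — R10 but no z with R1z and Rz0.
Valid on: (F2).

(F2)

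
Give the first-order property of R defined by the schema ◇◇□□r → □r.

This is a Sahlqvist (Geach-type) schema ◇^2□^2r → □^1◇^0r.
Minimal-valuation argument: fix x; take any y with xR^2y and any z with xR^1z. Set V(r) to the set of worlds R-reachable from y in exactly 2 steps. Then □^2r holds at y, so the antecedent holds at x; validity forces ◇^0r at z, giving a w with zR^0w and yR^2w.
First-order correspondent: ∀x ∀y ∀z ((xR²y ∧ xRz) → ∃w (yR²w ∧ z = w)).

∀x ∀y ∀z ((xR²y ∧ xRz) → ∃w (yR²w ∧ z = w))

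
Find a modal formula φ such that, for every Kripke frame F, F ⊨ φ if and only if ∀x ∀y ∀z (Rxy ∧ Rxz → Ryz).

A defining formula is ◇r → □◇r (the 5 axiom).
Suppose ◇r→□◇r is valid. Take Rxy, Rxz and set V(r)={y}. Then ◇r at x, so □◇r at x, so ◇r at z, so some w with Rzw has r; w=y, i.e. Rzy. By symmetry of the argument, Ryz.

◇r → □◇r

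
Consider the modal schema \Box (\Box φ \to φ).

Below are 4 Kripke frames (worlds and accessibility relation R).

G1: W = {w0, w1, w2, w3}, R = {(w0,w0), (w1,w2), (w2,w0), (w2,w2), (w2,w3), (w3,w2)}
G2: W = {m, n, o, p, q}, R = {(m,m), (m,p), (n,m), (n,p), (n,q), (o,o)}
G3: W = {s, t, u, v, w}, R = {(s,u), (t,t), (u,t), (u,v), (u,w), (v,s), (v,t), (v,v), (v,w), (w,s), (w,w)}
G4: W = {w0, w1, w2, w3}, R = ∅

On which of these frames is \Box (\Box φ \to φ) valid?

G4

The schema corresponds to shift-reflexivity: \forall x \forall y (Rxy \to Ryy).
G1: fails — Rw2w3 but not Rw3w3.
G2: fails — Rnq but not Rqq.
G3: fails — Rvs but not Rss.
G4: condition met.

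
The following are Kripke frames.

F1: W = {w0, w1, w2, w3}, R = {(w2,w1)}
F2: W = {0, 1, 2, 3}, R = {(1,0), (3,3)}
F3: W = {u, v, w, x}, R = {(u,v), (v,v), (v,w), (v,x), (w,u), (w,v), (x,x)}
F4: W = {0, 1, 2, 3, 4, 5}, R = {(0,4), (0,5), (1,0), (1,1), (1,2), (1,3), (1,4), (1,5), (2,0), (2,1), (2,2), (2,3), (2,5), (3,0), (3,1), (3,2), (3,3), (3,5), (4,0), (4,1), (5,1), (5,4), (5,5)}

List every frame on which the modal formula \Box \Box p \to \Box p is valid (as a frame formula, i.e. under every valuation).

Frame correspondent (Sahlqvist): \forall x \forall y (Rxy \to \exists z (Rxz \wedge Rzy)) — i.e. density.
F1: fails — Rw2w1 but no z with Rw2z and Rzw1.
F2: fails — R10 but no z with R1z and Rz0.
F3: fails — Rwu but no z with Rwz and Rzu.
F4: condition met.

F4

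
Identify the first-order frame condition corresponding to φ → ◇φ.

reflexivity

Replacing φ by ¬φ and contraposing gives the equivalent schema □φ → φ.
Suppose □φ→φ is valid. At any x set V(φ)={w : Rxw}. Then □φ holds at x, so φ holds at x, i.e. Rxx.
The converse is a direct semantic check.
So the correspondent is reflexivity.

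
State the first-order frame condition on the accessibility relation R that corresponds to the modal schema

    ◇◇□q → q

This is a Sahlqvist (Geach-type) schema ◇^2□^1q → □^0◇^0q.
First-order correspondent: ∀x ∀y (xR²y → ∃w (yRw ∧ x = w)).

∀x ∀y (xR²y → ∃w (yRw ∧ x = w))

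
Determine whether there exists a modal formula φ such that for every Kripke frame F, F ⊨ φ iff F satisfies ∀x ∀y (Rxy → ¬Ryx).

No — not modally definable

If a class were modally definable it would be closed under surjective bounded morphisms (Goldblatt–Thomason).
The 4-cycle (worlds w0,w1,w2,w3 with w0→w1→w2→w3→w0) is asymmetric. Mapping every world to a single reflexive point • is a surjective bounded morphism, and the reflexive point is not asymmetric (R•• but asymmetry requires ¬R••).
So the class is not modally definable.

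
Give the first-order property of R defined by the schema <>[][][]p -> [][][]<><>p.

This is a Sahlqvist (Geach-type) schema ◇^1□^3p → □^3◇^2p.
Minimal-valuation argument: fix x; take any y with xR^1y and any z with xR^3z. Set V(p) to the set of worlds R-reachable from y in exactly 3 steps. Then □^3p holds at y, so the antecedent holds at x; validity forces ◇^2p at z, giving a w with zR^2w and yR^3w.
First-order correspondent: forall x forall y forall z ((xRy & x R^3 z) -> exists w (y R^3 w & z R^2 w)).

forall x forall y forall z ((xRy & x R^3 z) -> exists w (y R^3 w & z R^2 w))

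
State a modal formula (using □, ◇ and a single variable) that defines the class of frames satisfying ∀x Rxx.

□ψ → ψ

A defining formula is □ψ → ψ (the T axiom).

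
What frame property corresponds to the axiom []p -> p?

Reflexivity

This is the T axiom.
It corresponds to reflexivity: forall x Rxx.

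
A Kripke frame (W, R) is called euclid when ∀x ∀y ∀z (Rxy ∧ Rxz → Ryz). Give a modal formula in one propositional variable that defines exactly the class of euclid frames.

This is the Euclidean property; the standard corresponding axiom is 5: ◇p → □◇p.
Suppose ◇p→□◇p is valid. Take Rxy, Rxz and set V(p)={y}. Then ◇p at x, so □◇p at x, so ◇p at z, so some w with Rzw has p; w=y, i.e. Rzy. By symmetry of the argument, Ryz.

◇p → □◇p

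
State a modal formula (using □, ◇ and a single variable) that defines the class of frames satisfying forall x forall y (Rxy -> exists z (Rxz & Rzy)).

□□q → □q

The condition is density. The C4 schema □□q → □q defines it.
Suppose □□q→□q is valid. Take Rxy and set V(q)={w : xR²w}. Then □□q at x, so □q at x, so q at y, i.e. ∃z(Rxz∧Rzy).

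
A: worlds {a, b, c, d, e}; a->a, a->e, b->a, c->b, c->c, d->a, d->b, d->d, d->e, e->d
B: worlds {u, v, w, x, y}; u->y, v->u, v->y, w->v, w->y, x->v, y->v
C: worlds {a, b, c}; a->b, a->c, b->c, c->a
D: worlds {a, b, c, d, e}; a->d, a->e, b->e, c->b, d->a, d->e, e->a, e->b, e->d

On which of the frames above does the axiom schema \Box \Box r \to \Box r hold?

The schema corresponds to density: \forall x \forall y (Rxy \to \exists z (Rxz \wedge Rzy)).
A: holds.
B: fails — Rvu but no z with Rvz and Rzu.
C: fails — Rca but no z with Rcz and Rza.
D: fails — Reb but no z with Rez and Rzb.

A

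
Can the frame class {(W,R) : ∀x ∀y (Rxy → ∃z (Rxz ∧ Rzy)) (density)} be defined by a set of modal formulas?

The condition is density. A defining modal formula is □□r → □r.
Suppose □□r→□r is valid. Take Rxy and set V(r)={w : xR²w}. Then □□r at x, so □r at x, so r at y, i.e. ∃z(Rxz∧Rzy).

Yes — defined by □□r → □r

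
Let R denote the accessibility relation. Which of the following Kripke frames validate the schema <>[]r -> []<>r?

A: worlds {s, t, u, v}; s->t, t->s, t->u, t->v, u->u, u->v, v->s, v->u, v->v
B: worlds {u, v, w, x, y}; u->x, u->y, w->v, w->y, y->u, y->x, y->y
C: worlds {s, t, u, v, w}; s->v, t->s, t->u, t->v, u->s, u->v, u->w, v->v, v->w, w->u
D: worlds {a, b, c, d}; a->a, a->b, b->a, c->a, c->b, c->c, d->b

D

Frame correspondent (Sahlqvist): forall x forall y forall z (Rxy & Rxz -> exists w (Ryw & Rzw)) — i.e. convergence.
A: fails — Rtv and Rts but v and s have no common successor.
B: fails — Rux and Rux but x and x have no common successor.
C: fails — Ruv and Ruw but v and w have no common successor.
D: holds.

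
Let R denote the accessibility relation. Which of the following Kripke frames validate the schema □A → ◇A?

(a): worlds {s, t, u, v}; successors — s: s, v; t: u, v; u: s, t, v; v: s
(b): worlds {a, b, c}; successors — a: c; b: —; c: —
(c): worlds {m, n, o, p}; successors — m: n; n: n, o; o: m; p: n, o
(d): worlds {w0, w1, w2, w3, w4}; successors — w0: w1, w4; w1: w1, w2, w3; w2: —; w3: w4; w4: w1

(a), (c)

The schema corresponds to seriality: ∀x ∃y Rxy.
(a): ✓.
(b): fails — world b has no successor.
(c): ✓.
(d): fails — world w2 has no successor.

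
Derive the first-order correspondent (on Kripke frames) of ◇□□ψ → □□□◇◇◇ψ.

This is a Sahlqvist (Geach-type) schema ◇^1□^2ψ → □^3◇^3ψ.
Minimal-valuation argument: fix x; take any y with xR^1y and any z with xR^3z. Set V(ψ) to the set of worlds R-reachable from y in exactly 2 steps. Then □^2ψ holds at y, so the antecedent holds at x; validity forces ◇^3ψ at z, giving a w with zR^3w and yR^2w.
First-order correspondent: ∀x ∀y ∀z ((xRy ∧ xR³z) → ∃w (yR²w ∧ zR³w)).

∀x ∀y ∀z ((xRy ∧ xR³z) → ∃w (yR²w ∧ zR³w))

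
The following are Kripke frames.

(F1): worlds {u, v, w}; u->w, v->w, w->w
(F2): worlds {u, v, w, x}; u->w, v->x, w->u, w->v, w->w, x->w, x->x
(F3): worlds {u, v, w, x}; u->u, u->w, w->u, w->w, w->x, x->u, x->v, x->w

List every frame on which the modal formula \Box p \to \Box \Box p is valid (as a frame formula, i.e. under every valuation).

The schema corresponds to transitivity: \forall x \forall y \forall z (Rxy \wedge Ryz \to Rxz).
(F1): ✓.
(F2): fails — Rxw and Rwu but not Rxu.
(F3): fails — Rxw and Rwx but not Rxx.

(F1)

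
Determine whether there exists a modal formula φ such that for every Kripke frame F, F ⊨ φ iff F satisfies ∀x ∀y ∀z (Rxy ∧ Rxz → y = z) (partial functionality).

The condition is partial functionality. A defining modal formula is ◇p → □p.

Yes — defined by ◇p → □p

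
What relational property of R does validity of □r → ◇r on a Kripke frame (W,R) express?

seriality

This is the D axiom.
It corresponds to seriality: ∀x ∃y Rxy.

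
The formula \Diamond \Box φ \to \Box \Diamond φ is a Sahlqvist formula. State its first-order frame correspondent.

convergence: \forall x \forall y \forall z (Rxy \wedge Rxz \to \exists w (Ryw \wedge Rzw))

Suppose ◇□φ→□◇φ is valid. Take Rxy, Rxz and set V(φ)={w : Ryw}. Then □φ at y so ◇□φ at x, so □◇φ at x, so ◇φ at z, giving w with Rzw and Ryw.
The converse is a direct semantic check.
So the correspondent is convergence.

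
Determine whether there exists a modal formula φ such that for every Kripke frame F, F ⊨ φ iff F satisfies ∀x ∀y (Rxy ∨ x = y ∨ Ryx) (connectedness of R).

If a class were modally definable it would be closed under disjoint unions (Goldblatt–Thomason).
Take 3 disjoint single-world reflexive frames: each is trivially connected, but their disjoint union has 3 worlds with no edge between distinct components, so it is not connected.
So no modal formula (or set of formulas) defines exactly the connected frames.

Not modally definable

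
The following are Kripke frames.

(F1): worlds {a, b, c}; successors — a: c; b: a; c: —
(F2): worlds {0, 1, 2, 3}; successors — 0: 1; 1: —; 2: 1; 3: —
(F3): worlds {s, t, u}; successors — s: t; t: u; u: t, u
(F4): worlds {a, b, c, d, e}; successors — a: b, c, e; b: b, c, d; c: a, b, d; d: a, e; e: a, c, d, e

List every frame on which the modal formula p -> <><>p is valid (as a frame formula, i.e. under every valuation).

The schema corresponds to a generalized confluence (Geach) condition: forall x exists w (x = w & x R^2 w).
(F1): fails — at a but no w with a=w and aR²w.
(F2): fails — at 0 but no w with 0=w and 0R²w.
(F3): fails — at s but no w with s=w and sR²w.
(F4): condition met.
Valid on: (F4).

(F4)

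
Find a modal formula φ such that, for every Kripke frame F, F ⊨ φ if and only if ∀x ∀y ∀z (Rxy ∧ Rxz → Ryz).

◇q → □◇q

This is the Euclidean property; the standard corresponding axiom is 5: ◇q → □◇q.
Suppose ◇q→□◇q is valid. Take Rxy, Rxz and set V(q)={y}. Then ◇q at x, so □◇q at x, so ◇q at z, so some w with Rzw has q; w=y, i.e. Rzy. By symmetry of the argument, Ryz.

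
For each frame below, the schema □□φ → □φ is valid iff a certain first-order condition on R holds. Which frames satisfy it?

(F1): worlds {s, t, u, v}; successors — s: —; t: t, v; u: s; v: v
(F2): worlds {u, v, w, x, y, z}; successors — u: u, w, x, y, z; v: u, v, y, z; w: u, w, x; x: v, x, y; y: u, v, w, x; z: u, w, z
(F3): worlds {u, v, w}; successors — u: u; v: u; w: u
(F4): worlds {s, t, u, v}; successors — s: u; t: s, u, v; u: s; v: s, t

The schema corresponds to density: ∀x ∀y (Rxy → ∃z (Rxz ∧ Rzy)).
(F1): fails — Rus but no z with Ruz and Rzs.
(F2): ✓.
(F3): ✓.
(F4): fails — Rtv but no z with Rtz and Rzv.

(F2), (F3)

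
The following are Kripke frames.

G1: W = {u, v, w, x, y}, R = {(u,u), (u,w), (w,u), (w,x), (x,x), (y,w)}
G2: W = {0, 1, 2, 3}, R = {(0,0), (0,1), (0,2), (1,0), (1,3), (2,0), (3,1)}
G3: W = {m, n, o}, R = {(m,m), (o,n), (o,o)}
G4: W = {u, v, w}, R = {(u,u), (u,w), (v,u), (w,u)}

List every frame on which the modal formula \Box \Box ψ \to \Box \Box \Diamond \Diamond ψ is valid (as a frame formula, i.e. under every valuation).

The schema corresponds to a generalized confluence (Geach) condition: \forall x \forall z (x R^2 z \to \exists w (x R^2 w \wedge z R^2 w)).
G1: ✓.
G2: ✓.
G3: fails — oR²n but no w with oR²w and nR²w.
G4: ✓.
Valid on: G1, G2, G4.

G1, G2, G4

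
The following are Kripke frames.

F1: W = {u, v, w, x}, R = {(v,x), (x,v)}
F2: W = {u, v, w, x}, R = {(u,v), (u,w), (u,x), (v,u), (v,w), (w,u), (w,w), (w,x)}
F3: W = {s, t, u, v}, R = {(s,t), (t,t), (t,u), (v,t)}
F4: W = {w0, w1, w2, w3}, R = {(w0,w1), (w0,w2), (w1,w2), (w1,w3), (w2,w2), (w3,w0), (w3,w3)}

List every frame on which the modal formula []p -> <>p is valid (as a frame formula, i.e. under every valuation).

The schema corresponds to seriality: forall x exists y Rxy.
F1: fails — world u has no successor.
F2: fails — world x has no successor.
F3: fails — world u has no successor.
F4: satisfies the condition.

F4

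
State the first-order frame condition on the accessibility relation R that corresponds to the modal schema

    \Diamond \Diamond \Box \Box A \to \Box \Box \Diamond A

This is a Sahlqvist (Geach-type) schema ◇^2□^2A → □^2◇^1A.
Minimal-valuation argument: fix x; take any y with xR^2y and any z with xR^2z. Set V(A) to the set of worlds R-reachable from y in exactly 2 steps. Then □^2A holds at y, so the antecedent holds at x; validity forces ◇^1A at z, giving a w with zR^1w and yR^2w.
First-order correspondent: \forall x \forall y \forall z ((x R^2 y \wedge x R^2 z) \to \exists w (y R^2 w \wedge zRw)).

\forall x \forall y \forall z ((x R^2 y \wedge x R^2 z) \to \exists w (y R^2 w \wedge zRw))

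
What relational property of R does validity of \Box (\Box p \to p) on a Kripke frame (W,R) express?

Suppose □(□p→p) is valid. Take Rxy and set V(p)={w : Ryw}. Then at y, □p holds; since □(□p→p) at x, □p→p at y, so p at y, i.e. Ryy.
The converse is a direct semantic check.
Frame condition: \forall x \forall y (Rxy \to Ryy).

shift-reflexivity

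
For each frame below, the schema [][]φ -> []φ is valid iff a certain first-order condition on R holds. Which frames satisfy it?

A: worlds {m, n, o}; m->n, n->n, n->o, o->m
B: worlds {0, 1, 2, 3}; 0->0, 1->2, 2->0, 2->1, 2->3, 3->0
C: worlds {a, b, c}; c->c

C

The schema corresponds to density: forall x forall y (Rxy -> exists z (Rxz & Rzy)).
A: fails — Rom but no z with Roz and Rzm.
B: fails — R12 but no z with R1z and Rz2.
C: holds.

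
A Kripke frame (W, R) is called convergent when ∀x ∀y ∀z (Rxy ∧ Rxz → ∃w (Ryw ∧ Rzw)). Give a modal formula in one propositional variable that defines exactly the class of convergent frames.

A defining formula is ◇□s → □◇s (the .2 axiom).

◇□s → □◇s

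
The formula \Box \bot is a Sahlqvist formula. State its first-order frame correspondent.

□⊥ is valid iff no world has any successor (otherwise □⊥ fails at any world with one).
The converse is a direct semantic check.
Frame condition: \forall x \forall y \neg Rxy.

Emptiness of R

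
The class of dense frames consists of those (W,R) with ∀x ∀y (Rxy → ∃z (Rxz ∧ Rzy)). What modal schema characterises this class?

This is density; the standard corresponding axiom is C4: □□p → □p.
Suppose □□p→□p is valid. Take Rxy and set V(p)={w : xR²w}. Then □□p at x, so □p at x, so p at y, i.e. ∃z(Rxz∧Rzy).

□□p → □p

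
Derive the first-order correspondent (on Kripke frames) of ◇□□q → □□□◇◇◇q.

∀x ∀y ∀z ((xRy ∧ xR³z) → ∃w (yR²w ∧ zR³w))

This is a Sahlqvist (Geach-type) schema ◇^1□^2q → □^3◇^3q.
First-order correspondent: ∀x ∀y ∀z ((xRy ∧ xR³z) → ∃w (yR²w ∧ zR³w)).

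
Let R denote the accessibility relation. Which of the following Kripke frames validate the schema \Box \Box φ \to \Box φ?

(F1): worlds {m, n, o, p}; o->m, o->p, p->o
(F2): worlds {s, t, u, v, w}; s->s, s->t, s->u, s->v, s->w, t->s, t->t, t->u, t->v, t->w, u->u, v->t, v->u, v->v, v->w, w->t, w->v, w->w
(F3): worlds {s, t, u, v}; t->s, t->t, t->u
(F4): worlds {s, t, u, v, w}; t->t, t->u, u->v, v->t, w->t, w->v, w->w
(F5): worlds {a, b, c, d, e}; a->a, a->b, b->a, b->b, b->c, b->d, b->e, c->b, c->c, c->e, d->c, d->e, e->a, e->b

The schema corresponds to density: \forall x \forall y (Rxy \to \exists z (Rxz \wedge Rzy)).
(F1): fails — Rom but no z with Roz and Rzm.
(F2): ✓.
(F3): ✓.
(F4): fails — Ruv but no z with Ruz and Rzv.
(F5): ✓.
Valid on: (F2), (F3), (F5).

(F2), (F3), (F5)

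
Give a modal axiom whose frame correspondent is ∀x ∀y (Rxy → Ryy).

The condition is shift-reflexivity. The T□ schema □(□q → q) defines it.
Suppose □(□q→q) is valid. Take Rxy and set V(q)={w : Ryw}. Then at y, □q holds; since □(□q→q) at x, □q→q at y, so q at y, i.e. Ryy.

□(□q → q)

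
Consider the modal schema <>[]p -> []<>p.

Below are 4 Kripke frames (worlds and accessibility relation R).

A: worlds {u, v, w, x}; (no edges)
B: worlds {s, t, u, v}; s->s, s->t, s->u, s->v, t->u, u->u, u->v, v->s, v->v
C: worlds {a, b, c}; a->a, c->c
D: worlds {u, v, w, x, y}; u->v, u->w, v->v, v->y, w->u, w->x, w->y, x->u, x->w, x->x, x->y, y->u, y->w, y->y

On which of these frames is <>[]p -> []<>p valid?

A, C

Frame correspondent (Sahlqvist): forall x forall y forall z (Rxy & Rxz -> exists w (Ryw & Rzw)) — i.e. convergence.
A: holds.
B: fails — Rsv and Rst but v and t have no common successor.
C: holds.
D: fails — Rxw and Rxu but w and u have no common successor.
Valid on: A, C.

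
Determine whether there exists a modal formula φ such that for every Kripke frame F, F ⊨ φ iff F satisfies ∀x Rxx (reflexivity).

Yes: it is reflexivity, defined by the T schema □p → p.

Yes — defined by □p → p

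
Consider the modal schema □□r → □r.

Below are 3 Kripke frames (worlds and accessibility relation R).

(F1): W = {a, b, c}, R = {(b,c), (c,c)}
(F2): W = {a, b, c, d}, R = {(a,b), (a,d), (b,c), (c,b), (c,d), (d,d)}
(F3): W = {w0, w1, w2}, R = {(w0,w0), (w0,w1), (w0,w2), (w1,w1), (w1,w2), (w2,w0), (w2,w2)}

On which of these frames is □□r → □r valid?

The schema corresponds to density: ∀x ∀y (Rxy → ∃z (Rxz ∧ Rzy)).
(F1): condition met.
(F2): fails — Rbc but no z with Rbz and Rzc.
(F3): condition met.
Valid on: (F1), (F3).

(F1), (F3)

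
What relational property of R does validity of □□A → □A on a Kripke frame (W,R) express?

Suppose □□A→□A is valid. Take Rxy and set V(A)={w : xR²w}. Then □□A at x, so □A at x, so A at y, i.e. ∃z(Rxz∧Rzy).

Density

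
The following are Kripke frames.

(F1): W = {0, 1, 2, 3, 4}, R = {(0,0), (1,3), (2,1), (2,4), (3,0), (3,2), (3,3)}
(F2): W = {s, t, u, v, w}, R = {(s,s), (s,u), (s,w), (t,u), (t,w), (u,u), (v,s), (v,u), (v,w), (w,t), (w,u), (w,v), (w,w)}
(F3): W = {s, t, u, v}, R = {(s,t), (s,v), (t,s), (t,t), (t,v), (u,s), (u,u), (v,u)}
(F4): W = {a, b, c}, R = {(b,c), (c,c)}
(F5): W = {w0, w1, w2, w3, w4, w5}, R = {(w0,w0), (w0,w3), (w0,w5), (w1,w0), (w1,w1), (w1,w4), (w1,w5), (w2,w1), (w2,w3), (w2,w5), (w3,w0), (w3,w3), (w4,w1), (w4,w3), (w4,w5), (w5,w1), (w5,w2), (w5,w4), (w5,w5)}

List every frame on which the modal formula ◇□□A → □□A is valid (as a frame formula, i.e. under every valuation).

Frame correspondent (Sahlqvist): ∀x ∀y ∀z ((xRy ∧ xR²z) → ∃w (yR²w ∧ z = w)) — i.e. a generalized confluence (Geach) condition.
(F1): fails — 2R4, 2R²3 but no w with 4R²w and 3=w.
(F2): fails — sRu, sR²s but no w* with uR²w* and s=w*.
(F3): fails — sRv, sR²t but no w with vR²w and t=w.
(F4): ✓.
(F5): fails — w0Rw3, w0R²w1 but no w with w3R²w and w1=w.

(F4)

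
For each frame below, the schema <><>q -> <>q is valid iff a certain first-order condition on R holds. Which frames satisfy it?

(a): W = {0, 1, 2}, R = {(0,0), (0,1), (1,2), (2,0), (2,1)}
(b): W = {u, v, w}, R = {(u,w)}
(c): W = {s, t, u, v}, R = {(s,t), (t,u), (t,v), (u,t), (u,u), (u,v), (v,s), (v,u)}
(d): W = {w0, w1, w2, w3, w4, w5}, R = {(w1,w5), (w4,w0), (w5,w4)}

Frame correspondent (Sahlqvist): forall x forall y forall z (Rxy & Ryz -> Rxz) — i.e. transitivity.
(a): fails — R12 and R20 but not R10.
(b): holds.
(c): fails — Ruv and Rvs but not Rus.
(d): fails — Rw1w5 and Rw5w4 but not Rw1w4.
Valid on: (b).

(b)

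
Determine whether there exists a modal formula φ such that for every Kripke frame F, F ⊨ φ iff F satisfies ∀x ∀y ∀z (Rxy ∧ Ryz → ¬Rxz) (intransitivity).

Modal frame validity is preserved under surjective bounded morphisms.
The 3-cycle (worlds w0,w1,w2 with w0→w1→w2→w0) is intransitive. Mapping every world to a single reflexive point • is a surjective bounded morphism; the reflexive point is not intransitive (R••∧R•• but R••).
So no modal formula (or set of formulas) defines exactly the intransitive frames.

No — not modally definable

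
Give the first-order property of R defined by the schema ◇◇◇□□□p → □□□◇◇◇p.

This is a Sahlqvist (Geach-type) schema ◇^3□^3p → □^3◇^3p.
First-order correspondent: ∀x ∀y ∀z ((xR³y ∧ xR³z) → ∃w (yR³w ∧ zR³w)).

∀x ∀y ∀z ((xR³y ∧ xR³z) → ∃w (yR³w ∧ zR³w))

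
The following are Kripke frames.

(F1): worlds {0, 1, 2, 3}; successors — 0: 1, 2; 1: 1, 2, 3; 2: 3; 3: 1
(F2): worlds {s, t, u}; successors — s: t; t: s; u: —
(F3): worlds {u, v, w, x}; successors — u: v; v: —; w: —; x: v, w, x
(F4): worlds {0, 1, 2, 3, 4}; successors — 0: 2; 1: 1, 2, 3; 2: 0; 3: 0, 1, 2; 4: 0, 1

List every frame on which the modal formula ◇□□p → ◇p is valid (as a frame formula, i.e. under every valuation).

(F1), (F2), (F4)

Frame correspondent (Sahlqvist): ∀x ∀y (xRy → ∃w (yR²w ∧ xRw)) — i.e. a generalized confluence (Geach) condition.
(F1): condition met.
(F2): condition met.
(F3): fails — uRv but no t with vR²t and uRt.
(F4): condition met.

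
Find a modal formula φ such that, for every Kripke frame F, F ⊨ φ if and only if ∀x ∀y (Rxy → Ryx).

The condition is symmetry. The B schema s → □◇s defines it.
Suppose s→□◇s is valid. Take Rxy and set V(s)={x}. Then s at x, so □◇s at x, so ◇s at y, so some z with Ryz has s; z=x, i.e. Ryx.

s → □◇s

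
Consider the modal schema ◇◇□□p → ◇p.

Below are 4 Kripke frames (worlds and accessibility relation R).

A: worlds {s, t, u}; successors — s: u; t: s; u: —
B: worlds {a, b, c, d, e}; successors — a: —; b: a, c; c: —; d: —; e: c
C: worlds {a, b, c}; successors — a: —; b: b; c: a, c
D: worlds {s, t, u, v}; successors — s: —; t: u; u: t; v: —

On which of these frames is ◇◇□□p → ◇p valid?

Frame correspondent (Sahlqvist): ∀x ∀y (xR²y → ∃w (yR²w ∧ xRw)) — i.e. a generalized confluence (Geach) condition.
A: fails — tR²u but no w with uR²w and tRw.
B: condition met.
C: fails — cR²a but no w with aR²w and cRw.
D: fails — tR²t but no w with tR²w and tRw.
Valid on: B.

B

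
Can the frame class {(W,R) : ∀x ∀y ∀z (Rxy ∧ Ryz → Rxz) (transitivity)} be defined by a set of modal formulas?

Yes, by □p → □□p

Yes: it is transitivity, defined by the 4 schema □p → □□p.
Suppose □p→□□p is valid. Take Rxy, Ryz and set V(p)={w : Rxw}. Then □p at x, so □□p at x, so □p at y, so p at z, i.e. Rxz.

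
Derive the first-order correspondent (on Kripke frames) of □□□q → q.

∀x ∃w (xR³w ∧ x = w)

This is a Sahlqvist (Geach-type) schema ◇^0□^3q → □^0◇^0q.
First-order correspondent: ∀x ∃w (xR³w ∧ x = w).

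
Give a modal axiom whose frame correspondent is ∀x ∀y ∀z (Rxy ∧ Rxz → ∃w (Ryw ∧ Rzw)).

This is convergence; the standard corresponding axiom is .2: ◇□r → □◇r.

◇□r → □◇r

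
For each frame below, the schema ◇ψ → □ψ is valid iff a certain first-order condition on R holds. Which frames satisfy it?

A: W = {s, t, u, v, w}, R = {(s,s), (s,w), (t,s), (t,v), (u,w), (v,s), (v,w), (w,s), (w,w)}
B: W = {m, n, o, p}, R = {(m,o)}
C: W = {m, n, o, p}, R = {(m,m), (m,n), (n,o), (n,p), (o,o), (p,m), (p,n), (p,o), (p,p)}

B

The schema corresponds to partial functionality: ∀x ∀y ∀z (Rxy ∧ Rxz → y = z).
A: fails — s sees both s and w.
B: satisfies the condition.
C: fails — m sees both m and n.
Valid on: B.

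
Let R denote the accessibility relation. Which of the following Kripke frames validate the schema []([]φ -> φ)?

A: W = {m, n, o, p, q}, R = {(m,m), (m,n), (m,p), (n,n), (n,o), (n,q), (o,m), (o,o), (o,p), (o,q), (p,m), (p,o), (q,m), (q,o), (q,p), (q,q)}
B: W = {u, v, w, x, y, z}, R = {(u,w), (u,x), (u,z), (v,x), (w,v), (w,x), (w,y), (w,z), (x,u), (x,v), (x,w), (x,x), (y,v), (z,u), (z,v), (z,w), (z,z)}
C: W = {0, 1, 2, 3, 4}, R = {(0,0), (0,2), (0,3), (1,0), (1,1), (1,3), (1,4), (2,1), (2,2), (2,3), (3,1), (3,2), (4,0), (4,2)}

Frame correspondent (Sahlqvist): forall x forall y (Rxy -> Ryy) — i.e. shift-reflexivity.
A: fails — Rop but not Rpp.
B: fails — Rxw but not Rww.
C: fails — R23 but not R33.

none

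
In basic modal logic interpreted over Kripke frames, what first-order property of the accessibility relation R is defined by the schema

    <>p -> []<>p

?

Suppose ◇p→□◇p is valid. Take Rxy, Rxz and set V(p)={y}. Then ◇p at x, so □◇p at x, so ◇p at z, so some w with Rzw has p; w=y, i.e. Rzy. By symmetry of the argument, Ryz.
Conversely, on a frame with the Euclidean property the schema holds at every world under every valuation.
Frame condition: forall x forall y forall z (Rxy & Rxz -> Ryz).

The Euclidean property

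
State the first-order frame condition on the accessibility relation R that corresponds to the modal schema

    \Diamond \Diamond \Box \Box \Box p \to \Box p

\forall x \forall y \forall z ((x R^2 y \wedge xRz) \to \exists w (y R^3 w \wedge z = w))

This is a Sahlqvist (Geach-type) schema ◇^2□^3p → □^1◇^0p.
Minimal-valuation argument: fix x; take any y with xR^2y and any z with xR^1z. Set V(p) to the set of worlds R-reachable from y in exactly 3 steps. Then □^3p holds at y, so the antecedent holds at x; validity forces ◇^0p at z, giving a w with zR^0w and yR^3w.
First-order correspondent: \forall x \forall y \forall z ((x R^2 y \wedge xRz) \to \exists w (y R^3 w \wedge z = w)).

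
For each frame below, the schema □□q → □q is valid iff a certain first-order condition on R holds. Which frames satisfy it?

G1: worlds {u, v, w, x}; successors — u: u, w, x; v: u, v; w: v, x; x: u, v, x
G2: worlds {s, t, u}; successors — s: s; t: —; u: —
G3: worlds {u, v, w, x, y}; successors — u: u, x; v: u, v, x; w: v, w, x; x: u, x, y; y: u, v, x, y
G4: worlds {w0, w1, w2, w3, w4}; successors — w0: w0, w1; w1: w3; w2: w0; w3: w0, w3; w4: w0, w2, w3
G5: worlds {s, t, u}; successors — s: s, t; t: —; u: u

G1, G2, G3, G5

This is the axiom for density; its first-order frame correspondent is ∀x ∀y (Rxy → ∃z (Rxz ∧ Rzy)).
G1: satisfies the condition.
G2: satisfies the condition.
G3: satisfies the condition.
G4: fails — Rw4w2 but no z with Rw4z and Rzw2.
G5: satisfies the condition.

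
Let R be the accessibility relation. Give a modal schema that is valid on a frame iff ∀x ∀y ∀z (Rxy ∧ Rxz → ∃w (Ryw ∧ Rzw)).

This is convergence; the standard corresponding axiom is .2: ◇□q → □◇q.
Suppose ◇□q→□◇q is valid. Take Rxy, Rxz and set V(q)={w : Ryw}. Then □q at y so ◇□q at x, so □◇q at x, so ◇q at z, giving w with Rzw and Ryw.

◇□q → □◇q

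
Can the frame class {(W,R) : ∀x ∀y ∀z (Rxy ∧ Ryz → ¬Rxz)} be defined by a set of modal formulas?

Not definable by any modal formula

If a class were modally definable it would be closed under surjective bounded morphisms (Goldblatt–Thomason).
The 5-cycle (worlds 0,1,2,3,4 with 0→1→2→3→4→0) is intransitive. Mapping every world to a single reflexive point • is a surjective bounded morphism; the reflexive point is not intransitive (R••∧R•• but R••).
So the class is not modally definable.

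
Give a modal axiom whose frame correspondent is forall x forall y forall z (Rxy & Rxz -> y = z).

A defining formula is ◇r → □r (the CD axiom).
Suppose ◇r→□r is valid. Take Rxy, Rxz and set V(r)={y}. Then ◇r at x, so □r at x, so r at z, i.e. z=y.

◇r → □r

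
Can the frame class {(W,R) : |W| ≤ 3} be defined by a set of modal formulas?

Not definable by any modal formula

Modal frame validity is preserved under disjoint unions.
Any modal formula valid on each of 4 disjoint one-world frames is valid on their disjoint union (validity is preserved under disjoint unions). Each one-world frame has |W|=1≤3, but the union has |W|=4.
Hence having at most 3 worlds is not modally definable.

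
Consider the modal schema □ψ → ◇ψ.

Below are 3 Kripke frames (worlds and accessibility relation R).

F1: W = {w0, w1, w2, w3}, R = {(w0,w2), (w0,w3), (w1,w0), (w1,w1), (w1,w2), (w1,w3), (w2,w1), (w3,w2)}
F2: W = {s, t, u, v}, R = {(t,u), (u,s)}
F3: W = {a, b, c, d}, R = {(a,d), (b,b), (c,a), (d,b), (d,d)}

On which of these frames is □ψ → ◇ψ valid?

The schema corresponds to seriality: ∀x ∃y Rxy.
F1: holds.
F2: fails — world s has no successor.
F3: holds.
Valid on: F1, F3.

F1, F3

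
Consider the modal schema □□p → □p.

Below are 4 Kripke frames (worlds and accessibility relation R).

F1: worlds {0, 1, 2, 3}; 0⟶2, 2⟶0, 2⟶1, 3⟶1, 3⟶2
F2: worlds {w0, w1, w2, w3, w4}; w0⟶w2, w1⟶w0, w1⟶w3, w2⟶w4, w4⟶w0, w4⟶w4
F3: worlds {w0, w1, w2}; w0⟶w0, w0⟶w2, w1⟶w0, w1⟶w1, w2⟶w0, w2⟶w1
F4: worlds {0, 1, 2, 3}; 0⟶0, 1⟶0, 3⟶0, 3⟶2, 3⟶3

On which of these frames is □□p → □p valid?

This is the axiom for density; its first-order frame correspondent is ∀x ∀y (Rxy → ∃z (Rxz ∧ Rzy)).
F1: fails — R32 but no z with R3z and Rz2.
F2: fails — Rw1w0 but no z with Rw1z and Rzw0.
F3: holds.
F4: holds.
Valid on: F3, F4.

F3, F4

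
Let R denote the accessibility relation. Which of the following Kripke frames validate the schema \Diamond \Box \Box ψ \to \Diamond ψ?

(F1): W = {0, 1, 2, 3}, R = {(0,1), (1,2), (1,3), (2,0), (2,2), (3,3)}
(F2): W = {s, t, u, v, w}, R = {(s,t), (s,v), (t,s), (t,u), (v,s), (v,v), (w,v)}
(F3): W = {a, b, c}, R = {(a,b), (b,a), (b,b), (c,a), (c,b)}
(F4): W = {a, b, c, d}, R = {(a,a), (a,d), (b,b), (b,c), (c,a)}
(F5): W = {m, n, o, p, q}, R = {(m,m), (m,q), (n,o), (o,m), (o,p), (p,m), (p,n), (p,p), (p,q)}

(F3)

The schema corresponds to a generalized confluence (Geach) condition: \forall x \forall y (xRy \to \exists w (y R^2 w \wedge xRw)).
(F1): fails — 0R1 but no w with 1R²w and 0Rw.
(F2): fails — tRu but no w* with uR²w* and tRw*.
(F3): holds.
(F4): fails — aRd but no w with dR²w and aRw.
(F5): fails — mRq but no w with qR²w and mRw.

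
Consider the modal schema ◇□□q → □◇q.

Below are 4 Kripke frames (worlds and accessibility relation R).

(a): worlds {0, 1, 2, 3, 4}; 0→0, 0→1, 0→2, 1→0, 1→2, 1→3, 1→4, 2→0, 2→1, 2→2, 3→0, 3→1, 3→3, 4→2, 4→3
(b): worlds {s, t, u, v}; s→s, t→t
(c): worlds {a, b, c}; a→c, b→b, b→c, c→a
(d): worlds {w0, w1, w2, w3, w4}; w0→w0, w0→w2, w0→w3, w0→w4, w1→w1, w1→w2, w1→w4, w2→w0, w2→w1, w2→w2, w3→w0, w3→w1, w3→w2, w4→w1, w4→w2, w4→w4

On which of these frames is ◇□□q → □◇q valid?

This is the axiom for a generalized confluence (Geach) condition; its first-order frame correspondent is ∀x ∀y ∀z ((xRy ∧ xRz) → ∃w (yR²w ∧ zRw)).
(a): condition met.
(b): condition met.
(c): fails — aRc, aRc but no w with cR²w and cRw.
(d): condition met.

(a), (b), (d)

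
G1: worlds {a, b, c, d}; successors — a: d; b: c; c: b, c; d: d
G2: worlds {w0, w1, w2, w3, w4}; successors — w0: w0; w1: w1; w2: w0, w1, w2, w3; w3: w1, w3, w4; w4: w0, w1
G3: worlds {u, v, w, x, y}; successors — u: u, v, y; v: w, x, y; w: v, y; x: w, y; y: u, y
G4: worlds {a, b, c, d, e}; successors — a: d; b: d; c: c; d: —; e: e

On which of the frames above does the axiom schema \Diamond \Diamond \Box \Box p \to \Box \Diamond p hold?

G1, G3, G4

The schema corresponds to a generalized confluence (Geach) condition: \forall x \forall y \forall z ((x R^2 y \wedge xRz) \to \exists w (y R^2 w \wedge zRw)).
G1: condition met.
G2: fails — w2R²w0, w2Rw1 but no w with w0R²w and w1Rw.
G3: condition met.
G4: condition met.
Valid on: G1, G3, G4.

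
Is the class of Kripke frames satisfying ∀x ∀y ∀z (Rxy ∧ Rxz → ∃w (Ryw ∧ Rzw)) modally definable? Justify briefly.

Yes, by ◇□r → □◇r

This is a Sahlqvist condition; the .2 axiom ◇□r → □◇r defines it.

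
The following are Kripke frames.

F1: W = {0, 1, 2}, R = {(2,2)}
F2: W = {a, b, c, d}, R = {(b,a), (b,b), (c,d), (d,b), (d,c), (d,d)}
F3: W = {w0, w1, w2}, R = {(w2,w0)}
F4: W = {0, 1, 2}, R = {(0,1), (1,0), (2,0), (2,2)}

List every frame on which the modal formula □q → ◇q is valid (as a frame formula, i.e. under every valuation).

This is the axiom for seriality; its first-order frame correspondent is ∀x ∃y Rxy.
F1: fails — world 0 has no successor.
F2: fails — world a has no successor.
F3: fails — world w0 has no successor.
F4: ✓.
Valid on: F4.

F4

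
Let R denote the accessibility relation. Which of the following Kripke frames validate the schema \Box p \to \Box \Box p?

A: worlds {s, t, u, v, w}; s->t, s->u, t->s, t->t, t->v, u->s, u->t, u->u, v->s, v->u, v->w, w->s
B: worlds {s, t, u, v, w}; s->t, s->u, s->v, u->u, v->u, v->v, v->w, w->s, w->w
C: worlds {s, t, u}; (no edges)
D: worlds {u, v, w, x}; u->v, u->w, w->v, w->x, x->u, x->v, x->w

The schema corresponds to transitivity: \forall x \forall y \forall z (Rxy \wedge Ryz \to Rxz).
A: fails — Rtv and Rvw but not Rtw.
B: fails — Rvw and Rws but not Rvs.
C: ✓.
D: fails — Rxw and Rwx but not Rxx.
Valid on: C.

C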